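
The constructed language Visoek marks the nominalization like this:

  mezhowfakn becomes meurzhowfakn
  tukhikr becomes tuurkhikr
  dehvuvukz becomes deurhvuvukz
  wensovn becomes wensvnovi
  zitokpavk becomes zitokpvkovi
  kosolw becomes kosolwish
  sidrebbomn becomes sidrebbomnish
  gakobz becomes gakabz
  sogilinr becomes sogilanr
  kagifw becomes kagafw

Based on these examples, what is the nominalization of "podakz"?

mezhowfakn and wensovn both end in -n yet inflect differently (meurzhowfakn, wensvnovi), so the final letter is not what conditions the rule; the second-to-last letter is.
"podakz" has second-to-last letter 'k'. The stems whose second-to-last letter is 'k' (mezhowfakn → meurzhowfakn, tukhikr → tuurkhikr, dehvuvukz → deurhvuvukz) insert -ur- after the first vowel.
So podakz → pourdakz.

pourdakz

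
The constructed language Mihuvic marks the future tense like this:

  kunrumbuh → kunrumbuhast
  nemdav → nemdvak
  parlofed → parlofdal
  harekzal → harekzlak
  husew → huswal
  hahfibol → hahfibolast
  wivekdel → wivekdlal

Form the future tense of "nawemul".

nawemulast

wivekdel and harekzal both end in -l yet inflect differently (wivekdlal, harekzlak), so the final letter is not what conditions the rule; the last vowel is.
"nawemul" has last vowel 'u'. The one such stem in the data (kunrumbuh → kunrumbuhast) adds -ast, so the same rule applies.
The other patterns: stems whose last vowel is 'e' delete the last vowel and add -al; stems whose last vowel is 'a' delete the last vowel and add -ak.
So nawemul → nawemulast.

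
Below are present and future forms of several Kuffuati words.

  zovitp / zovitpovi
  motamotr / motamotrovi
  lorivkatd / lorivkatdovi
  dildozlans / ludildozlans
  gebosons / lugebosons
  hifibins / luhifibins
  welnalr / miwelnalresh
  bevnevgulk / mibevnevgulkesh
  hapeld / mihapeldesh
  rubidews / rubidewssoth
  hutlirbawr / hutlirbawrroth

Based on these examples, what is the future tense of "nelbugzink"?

lunelbugzink

motamotr and welnalr both end in -r yet inflect differently (motamotrovi, miwelnalresh), so the final letter is not what conditions the rule; the second-to-last letter is.
"nelbugzink" has second-to-last letter 'n'. The stems whose second-to-last letter is 'n' (dildozlans → ludildozlans, gebosons → lugebosons, hifibins → luhifibins) add the prefix lu-.
So nelbugzink → lunelbugzink.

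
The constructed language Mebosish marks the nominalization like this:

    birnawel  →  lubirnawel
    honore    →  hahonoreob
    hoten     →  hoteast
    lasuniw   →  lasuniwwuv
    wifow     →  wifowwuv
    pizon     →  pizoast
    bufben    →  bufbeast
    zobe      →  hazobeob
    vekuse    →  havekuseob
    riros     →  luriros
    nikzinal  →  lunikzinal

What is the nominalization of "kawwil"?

lukawwil

"kawwil" ends in -l. The stems ending in -l (nikzinal → lunikzinal, birnawel → lubirnawel) add the prefix lu-.
So kawwil → lukawwil.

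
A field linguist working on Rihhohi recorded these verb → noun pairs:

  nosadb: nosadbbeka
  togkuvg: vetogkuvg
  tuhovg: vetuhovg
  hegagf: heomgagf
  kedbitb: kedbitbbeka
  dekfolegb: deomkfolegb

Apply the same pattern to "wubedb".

wubedbbeka

dekfolegb and kedbitb both end in -b yet inflect differently (deomkfolegb, kedbitbbeka), so the final letter is not what conditions the rule; the second-to-last letter is.
"wubedb" has second-to-last letter 'd'. The one such stem in the data (nosadb → nosadbbeka) doubles the final consonant and adds -eka (as does kedbitb), so the same rule applies.
So wubedb → wubedbbeka.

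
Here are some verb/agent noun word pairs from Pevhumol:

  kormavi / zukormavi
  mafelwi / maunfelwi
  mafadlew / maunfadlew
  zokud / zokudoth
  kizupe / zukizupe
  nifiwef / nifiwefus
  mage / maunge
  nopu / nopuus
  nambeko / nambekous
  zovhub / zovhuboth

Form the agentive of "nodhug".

mage and kizupe both end in -e yet inflect differently (maunge, zukizupe), so the final letter is not what conditions the rule; the first letter is.
"nodhug" begins with n-. The stems beginning with n- (nopu → nopuus, nifiwef → nifiwefus, nambeko → nambekous) add -us.
So nodhug → nodhugus.

nodhugus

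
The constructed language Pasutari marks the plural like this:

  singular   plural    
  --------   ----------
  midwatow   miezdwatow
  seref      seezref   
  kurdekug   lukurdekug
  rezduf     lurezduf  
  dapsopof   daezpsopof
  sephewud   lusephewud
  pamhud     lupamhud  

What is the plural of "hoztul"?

"hoztul" has last vowel 'u'. The stems whose last vowel is 'u' (sephewud → lusephewud, kurdekug → lukurdekug, pamhud → lupamhud) add the prefix lu-.
So hoztul → luhoztul.

luhoztul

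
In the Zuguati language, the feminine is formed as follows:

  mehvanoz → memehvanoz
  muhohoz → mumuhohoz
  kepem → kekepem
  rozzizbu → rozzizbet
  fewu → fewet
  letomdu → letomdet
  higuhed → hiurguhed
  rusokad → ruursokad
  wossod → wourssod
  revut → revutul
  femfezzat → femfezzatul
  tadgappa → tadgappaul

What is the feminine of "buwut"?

buwutul

kepem and higuhed both have last vowel 'e' yet inflect differently (kekepem, hiurguhed), so the last vowel is not what conditions the rule; the final letter is.
"buwut" ends in -t. The stems ending in -t (revut → revutul, femfezzat → femfezzatul) add -ul.
The other patterns: stems ending in -m or -z repeat the first consonant+vowel as a prefix; stems ending in -u drop the final letter and add -et; stems ending in -d insert -ur- after the first vowel.
So buwut → buwutul.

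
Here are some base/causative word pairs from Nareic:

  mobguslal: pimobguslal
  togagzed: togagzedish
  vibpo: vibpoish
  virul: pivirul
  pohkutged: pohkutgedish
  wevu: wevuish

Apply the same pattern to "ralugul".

piralugul

virul and wevu both have last vowel 'u' yet inflect differently (pivirul, wevuish), so the last vowel is not what conditions the rule; the final letter is.
"ralugul" ends in -l. The stems ending in -l (virul → pivirul, mobguslal → pimobguslal) add the prefix pi-.
So ralugul → piralugul.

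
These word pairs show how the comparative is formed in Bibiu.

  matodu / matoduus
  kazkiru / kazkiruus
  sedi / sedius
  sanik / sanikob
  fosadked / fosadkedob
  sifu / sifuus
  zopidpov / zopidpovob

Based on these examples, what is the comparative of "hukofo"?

hukofous

"hukofo" ends in a vowel. The stems ending in a vowel (kazkiru → kazkiruus, matodu → matoduus, sedi → sedius) add -us.
The other pattern: stems ending in a consonant add -ob.
So hukofo → hukofous.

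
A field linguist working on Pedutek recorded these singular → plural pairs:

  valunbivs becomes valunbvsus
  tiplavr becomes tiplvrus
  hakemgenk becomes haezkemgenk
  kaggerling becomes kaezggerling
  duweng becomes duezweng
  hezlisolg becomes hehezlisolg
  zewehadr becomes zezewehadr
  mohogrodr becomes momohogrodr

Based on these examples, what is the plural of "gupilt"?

kaggerling and hezlisolg both end in -g yet inflect differently (kaezggerling, hehezlisolg), so the final letter is not what conditions the rule; the second-to-last letter is.
"gupilt" has second-to-last letter 'l'. The one such stem in the data (hezlisolg → hehezlisolg) repeats the first consonant+vowel as a prefix (as do zewehadr, mohogrodr), so the same rule applies.
So gupilt → gugupilt.

gugupilt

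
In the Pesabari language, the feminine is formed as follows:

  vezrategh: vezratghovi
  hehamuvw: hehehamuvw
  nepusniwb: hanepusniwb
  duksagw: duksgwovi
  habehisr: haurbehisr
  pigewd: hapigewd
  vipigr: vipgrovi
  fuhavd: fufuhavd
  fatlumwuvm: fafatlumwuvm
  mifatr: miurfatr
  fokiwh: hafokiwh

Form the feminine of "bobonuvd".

bobobonuvd

pigewd and fuhavd both end in -d yet inflect differently (hapigewd, fufuhavd), so the final letter is not what conditions the rule; the second-to-last letter is.
"bobonuvd" has second-to-last letter 'v'. The stems whose second-to-last letter is 'v' (fuhavd → fufuhavd, hehamuvw → hehehamuvw, fatlumwuvm → fafatlumwuvm) repeat the first consonant+vowel as a prefix.
So bobonuvd → bobobonuvd.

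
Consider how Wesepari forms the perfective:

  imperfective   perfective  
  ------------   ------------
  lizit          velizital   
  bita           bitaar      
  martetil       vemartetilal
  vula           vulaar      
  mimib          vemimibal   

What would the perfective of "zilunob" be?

lizit and bita both have 2 vowels yet inflect differently (velizital, bitaar), so the number of vowels is not what conditions the rule; whether the stem ends in a vowel or a consonant is.
"zilunob" ends in a consonant. The stems ending in a consonant (lizit → velizital, mimib → vemimibal, martetil → vemartetilal) add ve- … -al around the stem.
So zilunob → vezilunobal.

vezilunobal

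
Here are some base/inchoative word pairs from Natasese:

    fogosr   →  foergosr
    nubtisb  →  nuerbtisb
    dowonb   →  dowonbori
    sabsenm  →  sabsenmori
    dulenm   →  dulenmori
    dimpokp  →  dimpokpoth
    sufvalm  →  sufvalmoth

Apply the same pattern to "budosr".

buerdosr

"budosr" has second-to-last letter 's'. The stems whose second-to-last letter is 's' (fogosr → foergosr, nubtisb → nuerbtisb) insert -er- after the first vowel.
The other patterns: stems whose second-to-last letter is 'n' add -ori; stems whose second-to-last letter is 'k' or 'l' add -oth.
So budosr → buerdosr.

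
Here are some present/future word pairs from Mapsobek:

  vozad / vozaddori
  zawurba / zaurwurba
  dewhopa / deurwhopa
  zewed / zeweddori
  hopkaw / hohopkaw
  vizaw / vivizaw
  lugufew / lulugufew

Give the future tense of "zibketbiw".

lugufew and zewed both have last vowel 'e' yet inflect differently (lulugufew, zeweddori), so the last vowel is not what conditions the rule; the final letter is.
"zibketbiw" ends in -w. The stems ending in -w (vizaw → vivizaw, hopkaw → hohopkaw, lugufew → lulugufew) repeat the first consonant+vowel as a prefix.
The other patterns: stems ending in -d double the final consonant and add -ori; stems ending in -a insert -ur- after the first vowel.
So zibketbiw → zizibketbiw.

zizibketbiw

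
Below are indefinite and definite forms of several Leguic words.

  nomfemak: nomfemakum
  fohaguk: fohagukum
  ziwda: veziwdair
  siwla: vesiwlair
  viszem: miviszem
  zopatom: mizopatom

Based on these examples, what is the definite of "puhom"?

mipuhom

"puhom" ends in -m. The stems ending in -m (viszem → miviszem, zopatom → mizopatom) add the prefix mi-.
So puhom → mipuhom.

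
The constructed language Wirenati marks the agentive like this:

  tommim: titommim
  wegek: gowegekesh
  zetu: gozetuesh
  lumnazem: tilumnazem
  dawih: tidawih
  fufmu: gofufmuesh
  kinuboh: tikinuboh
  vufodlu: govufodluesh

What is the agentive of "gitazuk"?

gogitazukesh

"gitazuk" ends in -k. The one such stem in the data (wegek → gowegekesh) adds go- … -esh around the stem, so the same rule applies.
So gitazuk → gogitazukesh.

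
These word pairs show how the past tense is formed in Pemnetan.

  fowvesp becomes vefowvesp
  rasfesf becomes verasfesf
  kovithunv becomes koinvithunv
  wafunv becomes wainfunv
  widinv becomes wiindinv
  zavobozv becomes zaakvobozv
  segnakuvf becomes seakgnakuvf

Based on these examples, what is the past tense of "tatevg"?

taaktevg

kovithunv and zavobozv both end in -v yet inflect differently (koinvithunv, zaakvobozv), so the final letter is not what conditions the rule; the second-to-last letter is.
"tatevg" has second-to-last letter 'v'. The one such stem in the data (segnakuvf → seakgnakuvf) inserts -ak- after the first vowel (as does zavobozv), so the same rule applies.
So tatevg → taaktevg.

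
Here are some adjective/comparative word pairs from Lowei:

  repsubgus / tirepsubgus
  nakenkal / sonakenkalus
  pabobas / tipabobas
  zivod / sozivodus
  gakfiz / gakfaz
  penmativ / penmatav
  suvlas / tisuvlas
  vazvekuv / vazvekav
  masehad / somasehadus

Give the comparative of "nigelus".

nakenkal and pabobas both have last vowel 'a' yet inflect differently (sonakenkalus, tipabobas), so the last vowel is not what conditions the rule; the final letter is.
"nigelus" ends in -s. The stems ending in -s (repsubgus → tirepsubgus, pabobas → tipabobas, suvlas → tisuvlas) add the prefix ti-.
The other patterns: stems ending in -d or -l add so- … -us around the stem; stems ending in -v or -z change the last vowel to 'a'.
So nigelus → tinigelus.

tinigelus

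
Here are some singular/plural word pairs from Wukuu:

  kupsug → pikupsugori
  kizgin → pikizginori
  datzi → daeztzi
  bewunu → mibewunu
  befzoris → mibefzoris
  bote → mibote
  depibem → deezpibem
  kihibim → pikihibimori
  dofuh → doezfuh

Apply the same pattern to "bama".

mibama

"bama" begins with b-. The stems beginning with b- (bewunu → mibewunu, befzoris → mibefzoris, bote → mibote) add the prefix mi-.
So bama → mibama.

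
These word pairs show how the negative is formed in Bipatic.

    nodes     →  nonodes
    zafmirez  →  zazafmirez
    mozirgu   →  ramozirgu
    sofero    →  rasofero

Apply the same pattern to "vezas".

vevezas

"vezas" ends in a consonant. The stems ending in a consonant (nodes → nonodes, zafmirez → zazafmirez) repeat the first consonant+vowel as a prefix.
So vezas → vevezas.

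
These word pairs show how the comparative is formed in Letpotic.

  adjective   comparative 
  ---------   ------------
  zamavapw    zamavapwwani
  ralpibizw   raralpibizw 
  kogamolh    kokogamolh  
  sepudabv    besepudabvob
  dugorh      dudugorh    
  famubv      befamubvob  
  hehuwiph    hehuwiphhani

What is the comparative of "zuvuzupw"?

zuvuzupwwani

zamavapw and ralpibizw both end in -w yet inflect differently (zamavapwwani, raralpibizw), so the final letter is not what conditions the rule; the second-to-last letter is.
"zuvuzupw" has second-to-last letter 'p'. The stems whose second-to-last letter is 'p' (hehuwiph → hehuwiphhani, zamavapw → zamavapwwani) double the final consonant and add -ani.
The other patterns: stems whose second-to-last letter is 'b' add be- … -ob around the stem; stems whose second-to-last letter is 'l', 'r' or 'z' repeat the first consonant+vowel as a prefix.
So zuvuzupw → zuvuzupwwani.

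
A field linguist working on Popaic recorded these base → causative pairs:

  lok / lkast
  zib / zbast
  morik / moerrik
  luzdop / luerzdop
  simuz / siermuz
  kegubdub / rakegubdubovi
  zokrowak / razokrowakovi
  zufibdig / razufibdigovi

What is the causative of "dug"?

lok and morik both end in -k yet inflect differently (lkast, moerrik), so the final letter is not what conditions the rule; the number of vowels is.
"dug" has 1 vowel. The stems with 1 vowel (lok → lkast, zib → zbast) delete the last vowel and add -ast.
So dug → dgast.

dgast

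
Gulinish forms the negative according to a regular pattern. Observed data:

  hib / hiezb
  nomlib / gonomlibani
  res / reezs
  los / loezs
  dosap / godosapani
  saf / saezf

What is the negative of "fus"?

nomlib and hib both end in -b yet inflect differently (gonomlibani, hiezb), so the final letter is not what conditions the rule; the number of vowels is.
"fus" has 1 vowel. The stems with 1 vowel (los → loezs, hib → hiezb, res → reezs) insert -ez- after the first vowel.
The other pattern: stems with 2 vowels add go- … -ani around the stem.
So fus → fuezs.

fuezs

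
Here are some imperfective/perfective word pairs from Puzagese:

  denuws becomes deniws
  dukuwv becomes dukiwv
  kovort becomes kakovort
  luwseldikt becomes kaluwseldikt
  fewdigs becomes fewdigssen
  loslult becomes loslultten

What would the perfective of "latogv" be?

denuws and fewdigs both end in -s yet inflect differently (deniws, fewdigssen), so the final letter is not what conditions the rule; the second-to-last letter is.
"latogv" has second-to-last letter 'g'. The one such stem in the data (fewdigs → fewdigssen) doubles the final consonant and adds -en (as does loslult), so the same rule applies.
The other patterns: stems whose second-to-last letter is 'w' change the last vowel to 'i'; stems whose second-to-last letter is 'k' or 'r' add the prefix ka-.
So latogv → latogvven.

latogvven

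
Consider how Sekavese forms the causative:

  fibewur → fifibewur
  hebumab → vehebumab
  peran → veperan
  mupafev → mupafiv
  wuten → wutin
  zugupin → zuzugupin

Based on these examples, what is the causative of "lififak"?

velififak

wuten and peran both end in -n yet inflect differently (wutin, veperan), so the final letter is not what conditions the rule; the last vowel is.
"lififak" has last vowel 'a'. The stems whose last vowel is 'a' (hebumab → vehebumab, peran → veperan) add the prefix ve-.
So lififak → velififak.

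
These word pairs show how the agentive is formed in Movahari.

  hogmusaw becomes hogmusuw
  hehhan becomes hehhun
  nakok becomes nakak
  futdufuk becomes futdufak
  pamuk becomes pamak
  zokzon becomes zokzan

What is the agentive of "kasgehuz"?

kasgehaz

"kasgehuz" has last vowel 'u'. The stems whose last vowel is 'u' (pamuk → pamak, futdufuk → futdufak) change the last vowel to 'a'.
The other pattern: stems whose last vowel is 'a' change the last vowel to 'u'.
So kasgehuz → kasgehaz.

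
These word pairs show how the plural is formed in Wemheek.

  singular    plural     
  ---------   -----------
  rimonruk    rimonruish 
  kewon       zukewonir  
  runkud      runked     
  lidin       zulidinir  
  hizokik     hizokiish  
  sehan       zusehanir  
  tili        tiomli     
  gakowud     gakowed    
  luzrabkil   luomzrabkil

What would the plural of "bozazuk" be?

gakowud and rimonruk both have last vowel 'u' yet inflect differently (gakowed, rimonruish), so the last vowel is not what conditions the rule; the final letter is.
"bozazuk" ends in -k. The stems ending in -k (hizokik → hizokiish, rimonruk → rimonruish) drop the final letter and add -ish.
So bozazuk → bozazuish.

bozazuish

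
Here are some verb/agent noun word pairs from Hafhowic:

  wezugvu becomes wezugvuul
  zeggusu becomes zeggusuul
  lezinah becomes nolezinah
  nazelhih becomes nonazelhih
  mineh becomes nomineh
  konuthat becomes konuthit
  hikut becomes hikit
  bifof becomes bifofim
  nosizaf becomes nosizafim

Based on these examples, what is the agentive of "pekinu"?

"pekinu" ends in -u. The stems ending in -u (wezugvu → wezugvuul, zeggusu → zeggusuul) add -ul.
The other patterns: stems ending in -h add the prefix no-; stems ending in -t change the last vowel to 'i'; stems ending in -f add -im.
So pekinu → pekinuul.

pekinuul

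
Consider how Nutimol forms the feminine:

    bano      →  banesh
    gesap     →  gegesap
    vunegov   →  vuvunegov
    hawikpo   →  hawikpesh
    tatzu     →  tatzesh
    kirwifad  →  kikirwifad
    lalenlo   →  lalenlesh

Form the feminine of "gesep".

gegesep

"gesep" ends in a consonant. The stems ending in a consonant (kirwifad → kikirwifad, gesap → gegesap, vunegov → vuvunegov) repeat the first consonant+vowel as a prefix.
The other pattern: stems ending in a vowel drop the final letter and add -esh.
So gesep → gegesep.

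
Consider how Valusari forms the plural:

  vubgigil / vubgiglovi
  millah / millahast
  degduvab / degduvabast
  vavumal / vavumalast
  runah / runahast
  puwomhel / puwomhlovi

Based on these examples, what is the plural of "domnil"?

domnlovi

"domnil" has last vowel 'i'. The one such stem in the data (vubgigil → vubgiglovi) deletes the last vowel and adds -ovi (as does puwomhel), so the same rule applies.
So domnil → domnlovi.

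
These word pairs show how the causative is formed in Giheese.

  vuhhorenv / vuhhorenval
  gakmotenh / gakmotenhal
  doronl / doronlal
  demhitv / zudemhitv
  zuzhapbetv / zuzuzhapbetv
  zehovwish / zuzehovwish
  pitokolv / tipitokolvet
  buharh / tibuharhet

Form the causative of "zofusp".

zuzofusp

vuhhorenv and demhitv both end in -v yet inflect differently (vuhhorenval, zudemhitv), so the final letter is not what conditions the rule; the second-to-last letter is.
"zofusp" has second-to-last letter 's'. The one such stem in the data (zehovwish → zuzehovwish) adds the prefix zu-, so the same rule applies.
So zofusp → zuzofusp.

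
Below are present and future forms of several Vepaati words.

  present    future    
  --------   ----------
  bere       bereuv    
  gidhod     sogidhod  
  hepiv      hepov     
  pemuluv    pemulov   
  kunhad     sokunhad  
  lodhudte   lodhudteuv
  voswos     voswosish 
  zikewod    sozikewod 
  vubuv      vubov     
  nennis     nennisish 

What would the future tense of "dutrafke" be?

dutrafkeuv

hepiv and nennis both have last vowel 'i' yet inflect differently (hepov, nennisish), so the last vowel is not what conditions the rule; the final letter is.
"dutrafke" ends in -e. The stems ending in -e (bere → bereuv, lodhudte → lodhudteuv) add -uv.
The other patterns: stems ending in -d add the prefix so-; stems ending in -v change the last vowel to 'o'; stems ending in -s add -ish.
So dutrafke → dutrafkeuv.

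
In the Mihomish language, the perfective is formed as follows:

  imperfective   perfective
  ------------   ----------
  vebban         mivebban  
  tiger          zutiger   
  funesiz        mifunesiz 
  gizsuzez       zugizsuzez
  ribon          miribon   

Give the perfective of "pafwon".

gizsuzez and funesiz both end in -z yet inflect differently (zugizsuzez, mifunesiz), so the final letter is not what conditions the rule; the last vowel is.
"pafwon" has last vowel 'o'. The one such stem in the data (ribon → miribon) adds the prefix mi-, so the same rule applies.
The other pattern: stems whose last vowel is 'e' add the prefix zu-.
So pafwon → mipafwon.

mipafwon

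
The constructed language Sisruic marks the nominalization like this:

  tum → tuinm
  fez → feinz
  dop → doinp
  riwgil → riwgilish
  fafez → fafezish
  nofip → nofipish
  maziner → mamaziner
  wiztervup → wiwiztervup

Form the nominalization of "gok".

"gok" has 1 vowel. The stems with 1 vowel (tum → tuinm, fez → feinz, dop → doinp) insert -in- after the first vowel.
The other patterns: stems with 2 vowels add -ish; stems with 3 vowels repeat the first consonant+vowel as a prefix.
So gok → goink.

goink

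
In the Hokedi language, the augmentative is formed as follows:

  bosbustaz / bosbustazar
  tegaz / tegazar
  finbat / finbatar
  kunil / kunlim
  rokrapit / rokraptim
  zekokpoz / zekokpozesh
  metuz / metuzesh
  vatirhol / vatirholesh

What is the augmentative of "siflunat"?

siflunatar

"siflunat" has last vowel 'a'. The stems whose last vowel is 'a' (bosbustaz → bosbustazar, tegaz → tegazar, finbat → finbatar) add -ar.
So siflunat → siflunatar.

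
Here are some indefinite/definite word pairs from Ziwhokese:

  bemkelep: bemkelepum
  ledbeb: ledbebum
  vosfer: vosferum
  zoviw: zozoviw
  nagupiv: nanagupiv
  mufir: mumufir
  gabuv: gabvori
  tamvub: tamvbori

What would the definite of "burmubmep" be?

burmubmepum

vosfer and mufir both end in -r yet inflect differently (vosferum, mumufir), so the final letter is not what conditions the rule; the last vowel is.
"burmubmep" has last vowel 'e'. The stems whose last vowel is 'e' (bemkelep → bemkelepum, ledbeb → ledbebum, vosfer → vosferum) add -um.
The other patterns: stems whose last vowel is 'i' repeat the first consonant+vowel as a prefix; stems whose last vowel is 'u' delete the last vowel and add -ori.
So burmubmep → burmubmepum.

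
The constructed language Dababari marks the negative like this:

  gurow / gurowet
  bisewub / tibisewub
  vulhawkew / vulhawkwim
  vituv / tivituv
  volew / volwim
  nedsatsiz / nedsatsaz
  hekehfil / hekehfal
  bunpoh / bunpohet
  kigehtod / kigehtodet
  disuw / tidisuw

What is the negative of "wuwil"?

"wuwil" has last vowel 'i'. The stems whose last vowel is 'i' (nedsatsiz → nedsatsaz, hekehfil → hekehfal) change the last vowel to 'a'.
So wuwil → wuwal.

wuwal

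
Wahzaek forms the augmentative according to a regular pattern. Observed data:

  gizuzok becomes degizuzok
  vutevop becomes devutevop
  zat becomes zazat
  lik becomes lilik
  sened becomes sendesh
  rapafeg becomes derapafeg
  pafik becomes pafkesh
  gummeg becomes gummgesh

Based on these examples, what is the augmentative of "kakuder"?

dekakuder

lik and pafik both end in -k yet inflect differently (lilik, pafkesh), so the final letter is not what conditions the rule; the number of vowels is.
"kakuder" has 3 vowels. The stems with 3 vowels (rapafeg → derapafeg, vutevop → devutevop, gizuzok → degizuzok) add the prefix de-.
So kakuder → dekakuder.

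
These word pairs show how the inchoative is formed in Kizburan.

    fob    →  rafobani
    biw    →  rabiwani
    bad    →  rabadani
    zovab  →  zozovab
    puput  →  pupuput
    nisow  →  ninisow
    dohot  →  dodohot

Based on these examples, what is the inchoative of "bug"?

fob and zovab both end in -b yet inflect differently (rafobani, zozovab), so the final letter is not what conditions the rule; the number of vowels is.
"bug" has 1 vowel. The stems with 1 vowel (fob → rafobani, biw → rabiwani, bad → rabadani) add ra- … -ani around the stem.
So bug → rabugani.

rabugani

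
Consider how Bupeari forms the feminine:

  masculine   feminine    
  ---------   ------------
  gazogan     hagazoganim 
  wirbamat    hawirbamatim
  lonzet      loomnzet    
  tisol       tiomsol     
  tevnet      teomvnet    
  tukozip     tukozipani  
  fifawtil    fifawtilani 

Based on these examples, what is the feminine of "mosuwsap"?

"mosuwsap" has last vowel 'a'. The stems whose last vowel is 'a' (gazogan → hagazoganim, wirbamat → hawirbamatim) add ha- … -im around the stem.
The other patterns: stems whose last vowel is 'e' or 'o' insert -om- after the first vowel; stems whose last vowel is 'i' add -ani.
So mosuwsap → hamosuwsapim.

hamosuwsapim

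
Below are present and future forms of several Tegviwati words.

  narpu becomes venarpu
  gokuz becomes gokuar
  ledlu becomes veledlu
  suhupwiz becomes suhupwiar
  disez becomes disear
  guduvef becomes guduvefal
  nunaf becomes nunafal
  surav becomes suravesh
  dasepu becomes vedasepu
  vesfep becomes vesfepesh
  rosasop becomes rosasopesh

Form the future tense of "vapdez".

vapdear

"vapdez" ends in -z. The stems ending in -z (suhupwiz → suhupwiar, gokuz → gokuar, disez → disear) drop the final letter and add -ar.
So vapdez → vapdear.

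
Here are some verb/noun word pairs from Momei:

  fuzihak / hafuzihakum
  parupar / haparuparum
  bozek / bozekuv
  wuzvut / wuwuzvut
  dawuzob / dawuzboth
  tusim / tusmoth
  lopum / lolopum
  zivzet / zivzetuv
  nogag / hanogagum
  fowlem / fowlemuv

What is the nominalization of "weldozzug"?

weweldozzug

"weldozzug" has last vowel 'u'. The stems whose last vowel is 'u' (lopum → lolopum, wuzvut → wuwuzvut) repeat the first consonant+vowel as a prefix.
The other patterns: stems whose last vowel is 'e' add -uv; stems whose last vowel is 'i' or 'o' delete the last vowel and add -oth; stems whose last vowel is 'a' add ha- … -um around the stem.
So weldozzug → weweldozzug.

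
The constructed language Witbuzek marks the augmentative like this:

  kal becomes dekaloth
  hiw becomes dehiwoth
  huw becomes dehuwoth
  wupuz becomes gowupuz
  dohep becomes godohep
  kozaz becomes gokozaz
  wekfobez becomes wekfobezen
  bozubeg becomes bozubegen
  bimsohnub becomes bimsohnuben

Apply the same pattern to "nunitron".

nunitronen

wupuz and wekfobez both end in -z yet inflect differently (gowupuz, wekfobezen), so the final letter is not what conditions the rule; the number of vowels is.
"nunitron" has 3 vowels. The stems with 3 vowels (wekfobez → wekfobezen, bozubeg → bozubegen, bimsohnub → bimsohnuben) add -en.
The other patterns: stems with 1 vowel add de- … -oth around the stem; stems with 2 vowels add the prefix go-.
So nunitron → nunitronen.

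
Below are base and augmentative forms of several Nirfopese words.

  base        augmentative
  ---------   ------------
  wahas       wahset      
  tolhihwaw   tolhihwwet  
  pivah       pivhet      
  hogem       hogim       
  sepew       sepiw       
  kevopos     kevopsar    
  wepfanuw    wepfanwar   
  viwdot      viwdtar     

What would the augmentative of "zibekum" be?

tolhihwaw and sepew both end in -w yet inflect differently (tolhihwwet, sepiw), so the final letter is not what conditions the rule; the last vowel is.
"zibekum" has last vowel 'u'. The one such stem in the data (wepfanuw → wepfanwar) deletes the last vowel and adds -ar (as do kevopos, viwdot), so the same rule applies.
So zibekum → zibekmar.

zibekmar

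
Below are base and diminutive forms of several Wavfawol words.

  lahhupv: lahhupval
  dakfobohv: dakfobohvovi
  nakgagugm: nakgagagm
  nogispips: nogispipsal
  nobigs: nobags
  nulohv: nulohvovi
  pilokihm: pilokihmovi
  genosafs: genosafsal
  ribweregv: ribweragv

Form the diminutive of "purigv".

"purigv" has second-to-last letter 'g'. The stems whose second-to-last letter is 'g' (nobigs → nobags, nakgagugm → nakgagagm, ribweregv → ribweragv) change the last vowel to 'a'.
So purigv → puragv.

puragv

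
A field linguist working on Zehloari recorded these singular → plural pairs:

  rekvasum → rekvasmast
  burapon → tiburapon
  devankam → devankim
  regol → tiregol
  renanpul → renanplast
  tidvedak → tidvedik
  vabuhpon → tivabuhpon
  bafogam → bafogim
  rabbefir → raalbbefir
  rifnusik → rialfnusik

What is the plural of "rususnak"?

"rususnak" has last vowel 'a'. The stems whose last vowel is 'a' (devankam → devankim, bafogam → bafogim, tidvedak → tidvedik) change the last vowel to 'i'.
The other patterns: stems whose last vowel is 'u' delete the last vowel and add -ast; stems whose last vowel is 'o' add the prefix ti-; stems whose last vowel is 'i' insert -al- after the first vowel.
So rususnak → rususnik.

rususnik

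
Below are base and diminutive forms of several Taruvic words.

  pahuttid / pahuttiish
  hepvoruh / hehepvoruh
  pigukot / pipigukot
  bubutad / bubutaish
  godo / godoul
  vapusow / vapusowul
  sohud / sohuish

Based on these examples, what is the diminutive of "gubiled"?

gubileish

"gubiled" ends in -d. The stems ending in -d (sohud → sohuish, bubutad → bubutaish, pahuttid → pahuttiish) drop the final letter and add -ish.
The other patterns: stems ending in -h or -t repeat the first consonant+vowel as a prefix; stems ending in -o or -w add -ul.
So gubiled → gubileish.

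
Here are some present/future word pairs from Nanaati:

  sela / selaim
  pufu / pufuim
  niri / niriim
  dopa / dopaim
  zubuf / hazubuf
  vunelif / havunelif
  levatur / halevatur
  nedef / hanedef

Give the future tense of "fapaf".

hafapaf

pufu and zubuf both have last vowel 'u' yet inflect differently (pufuim, hazubuf), so the last vowel is not what conditions the rule; whether the stem ends in a vowel or a consonant is.
"fapaf" ends in a consonant. The stems ending in a consonant (zubuf → hazubuf, vunelif → havunelif, levatur → halevatur) add the prefix ha-.
The other pattern: stems ending in a vowel add -im.
So fapaf → hafapaf.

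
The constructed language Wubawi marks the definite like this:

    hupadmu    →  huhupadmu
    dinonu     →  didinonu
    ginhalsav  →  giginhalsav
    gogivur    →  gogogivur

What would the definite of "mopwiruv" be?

momopwiruv

Every pair shown (hupadmu → huhupadmu, dinonu → didinonu, ginhalsav → giginhalsav, …) follows the same rule: repeat the first consonant+vowel as a prefix.
So mopwiruv → momopwiruv.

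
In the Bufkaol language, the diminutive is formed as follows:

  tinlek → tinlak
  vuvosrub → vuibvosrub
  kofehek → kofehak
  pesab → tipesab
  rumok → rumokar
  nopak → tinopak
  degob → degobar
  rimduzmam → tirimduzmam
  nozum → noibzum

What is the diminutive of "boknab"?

degob and vuvosrub both end in -b yet inflect differently (degobar, vuibvosrub), so the final letter is not what conditions the rule; the last vowel is.
"boknab" has last vowel 'a'. The stems whose last vowel is 'a' (pesab → tipesab, nopak → tinopak, rimduzmam → tirimduzmam) add the prefix ti-.
The other patterns: stems whose last vowel is 'o' add -ar; stems whose last vowel is 'u' insert -ib- after the first vowel; stems whose last vowel is 'e' change the last vowel to 'a'.
So boknab → tiboknab.

tiboknab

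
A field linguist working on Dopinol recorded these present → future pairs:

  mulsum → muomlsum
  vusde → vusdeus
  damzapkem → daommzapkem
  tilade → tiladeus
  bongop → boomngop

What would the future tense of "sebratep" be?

seombratep

"sebratep" ends in a consonant. The stems ending in a consonant (damzapkem → daommzapkem, bongop → boomngop, mulsum → muomlsum) insert -om- after the first vowel.
So sebratep → seombratep.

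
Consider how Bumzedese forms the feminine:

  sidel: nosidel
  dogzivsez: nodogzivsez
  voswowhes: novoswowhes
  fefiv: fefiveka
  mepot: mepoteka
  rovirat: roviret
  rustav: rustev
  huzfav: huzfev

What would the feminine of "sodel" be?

huzfav and fefiv both end in -v yet inflect differently (huzfev, fefiveka), so the final letter is not what conditions the rule; the last vowel is.
"sodel" has last vowel 'e'. The stems whose last vowel is 'e' (voswowhes → novoswowhes, sidel → nosidel, dogzivsez → nodogzivsez) add the prefix no-.
So sodel → nosodel.

nosodel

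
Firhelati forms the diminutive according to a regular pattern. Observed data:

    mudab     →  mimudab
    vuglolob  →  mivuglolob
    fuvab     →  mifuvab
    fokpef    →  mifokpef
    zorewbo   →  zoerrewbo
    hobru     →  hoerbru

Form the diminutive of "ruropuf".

miruropuf

vuglolob and zorewbo both have last vowel 'o' yet inflect differently (mivuglolob, zoerrewbo), so the last vowel is not what conditions the rule; whether the stem ends in a vowel or a consonant is.
"ruropuf" ends in a consonant. The stems ending in a consonant (mudab → mimudab, vuglolob → mivuglolob, fuvab → mifuvab) add the prefix mi-.
So ruropuf → miruropuf.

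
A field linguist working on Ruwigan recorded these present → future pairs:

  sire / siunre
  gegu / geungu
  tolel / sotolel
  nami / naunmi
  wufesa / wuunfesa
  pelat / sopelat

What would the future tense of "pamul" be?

sopamul

pelat and wufesa both have last vowel 'a' yet inflect differently (sopelat, wuunfesa), so the last vowel is not what conditions the rule; whether the stem ends in a vowel or a consonant is.
"pamul" ends in a consonant. The stems ending in a consonant (pelat → sopelat, tolel → sotolel) add the prefix so-.
So pamul → sopamul.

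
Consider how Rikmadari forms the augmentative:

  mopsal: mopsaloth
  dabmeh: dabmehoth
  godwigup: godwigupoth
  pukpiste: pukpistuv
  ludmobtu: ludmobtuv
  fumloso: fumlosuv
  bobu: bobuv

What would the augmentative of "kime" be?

dabmeh and pukpiste both have last vowel 'e' yet inflect differently (dabmehoth, pukpistuv), so the last vowel is not what conditions the rule; whether the stem ends in a vowel or a consonant is.
"kime" ends in a vowel. The stems ending in a vowel (pukpiste → pukpistuv, ludmobtu → ludmobtuv, fumloso → fumlosuv) drop the final letter and add -uv.
The other pattern: stems ending in a consonant add -oth.
So kime → kimuv.

kimuv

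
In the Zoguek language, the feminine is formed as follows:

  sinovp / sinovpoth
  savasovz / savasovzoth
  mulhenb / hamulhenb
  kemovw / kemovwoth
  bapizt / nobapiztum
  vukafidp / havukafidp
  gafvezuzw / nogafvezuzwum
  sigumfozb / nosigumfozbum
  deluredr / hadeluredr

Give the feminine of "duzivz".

gafvezuzw and kemovw both end in -w yet inflect differently (nogafvezuzwum, kemovwoth), so the final letter is not what conditions the rule; the second-to-last letter is.
"duzivz" has second-to-last letter 'v'. The stems whose second-to-last letter is 'v' (sinovp → sinovpoth, kemovw → kemovwoth, savasovz → savasovzoth) add -oth.
The other patterns: stems whose second-to-last letter is 'z' add no- … -um around the stem; stems whose second-to-last letter is 'd' or 'n' add the prefix ha-.
So duzivz → duzivzoth.

duzivzoth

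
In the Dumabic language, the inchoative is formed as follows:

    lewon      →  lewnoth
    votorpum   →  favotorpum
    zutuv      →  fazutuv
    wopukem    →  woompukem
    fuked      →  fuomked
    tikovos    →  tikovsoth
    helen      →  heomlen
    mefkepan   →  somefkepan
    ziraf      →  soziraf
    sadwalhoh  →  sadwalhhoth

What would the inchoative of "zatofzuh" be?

lewon and mefkepan both end in -n yet inflect differently (lewnoth, somefkepan), so the final letter is not what conditions the rule; the last vowel is.
"zatofzuh" has last vowel 'u'. The stems whose last vowel is 'u' (votorpum → favotorpum, zutuv → fazutuv) add the prefix fa-.
The other patterns: stems whose last vowel is 'o' delete the last vowel and add -oth; stems whose last vowel is 'a' add the prefix so-; stems whose last vowel is 'e' insert -om- after the first vowel.
So zatofzuh → fazatofzuh.

fazatofzuh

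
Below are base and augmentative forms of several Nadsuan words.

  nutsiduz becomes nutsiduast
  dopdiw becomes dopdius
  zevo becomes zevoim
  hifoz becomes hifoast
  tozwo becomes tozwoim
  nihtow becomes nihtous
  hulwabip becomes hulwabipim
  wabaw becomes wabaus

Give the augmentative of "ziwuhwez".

nihtow and hifoz both have last vowel 'o' yet inflect differently (nihtous, hifoast), so the last vowel is not what conditions the rule; the final letter is.
"ziwuhwez" ends in -z. The stems ending in -z (hifoz → hifoast, nutsiduz → nutsiduast) drop the final letter and add -ast.
The other patterns: stems ending in -w drop the final letter and add -us; stems ending in -o or -p add -im.
So ziwuhwez → ziwuhweast.

ziwuhweast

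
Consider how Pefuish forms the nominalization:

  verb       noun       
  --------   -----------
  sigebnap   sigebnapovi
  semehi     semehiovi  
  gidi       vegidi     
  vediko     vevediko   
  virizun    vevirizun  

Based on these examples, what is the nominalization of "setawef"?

"setawef" begins with s-. The stems beginning with s- (sigebnap → sigebnapovi, semehi → semehiovi) add -ovi.
The other pattern: stems beginning with g- or v- add the prefix ve-.
So setawef → setawefovi.

setawefovi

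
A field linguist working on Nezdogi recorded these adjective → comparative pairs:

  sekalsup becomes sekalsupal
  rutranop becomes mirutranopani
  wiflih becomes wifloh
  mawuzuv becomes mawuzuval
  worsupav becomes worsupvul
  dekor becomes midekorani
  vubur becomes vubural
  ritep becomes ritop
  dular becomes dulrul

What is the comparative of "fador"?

mifadorani

"fador" has last vowel 'o'. The stems whose last vowel is 'o' (dekor → midekorani, rutranop → mirutranopani) add mi- … -ani around the stem.
The other patterns: stems whose last vowel is 'u' add -al; stems whose last vowel is 'a' delete the last vowel and add -ul; stems whose last vowel is 'e' or 'i' change the last vowel to 'o'.
So fador → mifadorani.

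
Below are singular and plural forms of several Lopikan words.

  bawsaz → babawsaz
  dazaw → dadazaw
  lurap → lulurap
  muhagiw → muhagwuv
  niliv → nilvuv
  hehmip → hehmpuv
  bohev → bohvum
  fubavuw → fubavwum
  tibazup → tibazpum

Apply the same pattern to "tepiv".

tepvuv

dazaw and muhagiw both end in -w yet inflect differently (dadazaw, muhagwuv), so the final letter is not what conditions the rule; the last vowel is.
"tepiv" has last vowel 'i'. The stems whose last vowel is 'i' (muhagiw → muhagwuv, niliv → nilvuv, hehmip → hehmpuv) delete the last vowel and add -uv.
The other patterns: stems whose last vowel is 'a' repeat the first consonant+vowel as a prefix; stems whose last vowel is 'e' or 'u' delete the last vowel and add -um.
So tepiv → tepvuv.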